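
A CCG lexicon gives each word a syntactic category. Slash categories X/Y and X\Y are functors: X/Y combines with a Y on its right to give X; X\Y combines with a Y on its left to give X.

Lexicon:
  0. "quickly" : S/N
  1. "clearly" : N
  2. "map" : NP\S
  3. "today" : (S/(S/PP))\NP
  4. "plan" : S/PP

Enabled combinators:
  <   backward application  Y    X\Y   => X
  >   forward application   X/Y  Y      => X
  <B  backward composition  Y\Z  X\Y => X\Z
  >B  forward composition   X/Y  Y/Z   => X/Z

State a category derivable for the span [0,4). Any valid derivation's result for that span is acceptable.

S/(S/PP)

[0,5] S   >
  [0,4] S/(S/PP)   <
    [0,3] NP   <
      [0,2] S   >
        [0,1] "quickly" : S/N
        [1,2] "clearly" : N
      [2,3] "map" : NP\S
    [3,4] "today" : (S/(S/PP))\NP
  [4,5] "plan" : S/PP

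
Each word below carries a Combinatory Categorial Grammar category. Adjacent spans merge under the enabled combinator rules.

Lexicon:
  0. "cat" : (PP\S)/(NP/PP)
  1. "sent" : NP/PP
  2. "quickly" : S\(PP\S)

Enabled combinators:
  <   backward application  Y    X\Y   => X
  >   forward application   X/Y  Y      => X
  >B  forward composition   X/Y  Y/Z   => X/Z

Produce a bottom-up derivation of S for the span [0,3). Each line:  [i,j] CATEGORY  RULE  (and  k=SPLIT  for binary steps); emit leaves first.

[0,1] (PP\S)/(NP/PP)  lex  "cat"
[1,2] NP/PP  lex  "sent"
[0,2] PP\S  >  k=1
[2,3] S\(PP\S)  lex  "quickly"
[0,3] S  <  k=2

[0,3] S   <
  [0,2] PP\S   >
    [0,1] "cat" : (PP\S)/(NP/PP)
    [1,2] "sent" : NP/PP
  [2,3] "quickly" : S\(PP\S)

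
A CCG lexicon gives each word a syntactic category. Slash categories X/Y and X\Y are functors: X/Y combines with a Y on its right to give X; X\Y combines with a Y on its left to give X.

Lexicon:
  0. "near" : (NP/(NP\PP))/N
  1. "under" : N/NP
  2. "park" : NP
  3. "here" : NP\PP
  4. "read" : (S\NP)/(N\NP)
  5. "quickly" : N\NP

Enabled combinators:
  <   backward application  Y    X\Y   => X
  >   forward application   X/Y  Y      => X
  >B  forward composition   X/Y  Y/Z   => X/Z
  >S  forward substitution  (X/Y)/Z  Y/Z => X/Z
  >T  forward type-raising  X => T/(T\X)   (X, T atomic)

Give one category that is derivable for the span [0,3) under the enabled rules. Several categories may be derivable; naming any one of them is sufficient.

NP/(NP\PP)

[0,6] S   <
  [0,4] NP   >
    [0,3] NP/(NP\PP)   >
      [0,1] "near" : (NP/(NP\PP))/N
      [1,3] N   >
        [1,2] "under" : N/NP
        [2,3] "park" : NP
    [3,4] "here" : NP\PP
  [4,6] S\NP   >
    [4,5] "read" : (S\NP)/(N\NP)
    [5,6] "quickly" : N\NP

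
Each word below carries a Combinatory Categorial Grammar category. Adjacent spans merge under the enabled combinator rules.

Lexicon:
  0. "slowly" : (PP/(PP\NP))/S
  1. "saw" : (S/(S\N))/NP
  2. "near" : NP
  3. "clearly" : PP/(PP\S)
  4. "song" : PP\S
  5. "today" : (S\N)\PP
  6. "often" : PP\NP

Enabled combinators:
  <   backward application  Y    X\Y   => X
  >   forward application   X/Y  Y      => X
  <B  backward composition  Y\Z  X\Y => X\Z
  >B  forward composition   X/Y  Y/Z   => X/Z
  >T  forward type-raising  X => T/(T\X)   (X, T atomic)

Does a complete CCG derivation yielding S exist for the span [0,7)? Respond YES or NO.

NO

(PP/(PP\NP))/S (S/(S\N))/NP NP PP/(PP\S) PP\S (S\N)\PP PP\NP
CKY chart[0,7] = {N/(N\PP), NP/(NP\PP), PP, PP/(PP\PP), S/(S\PP)}; S ∉ chart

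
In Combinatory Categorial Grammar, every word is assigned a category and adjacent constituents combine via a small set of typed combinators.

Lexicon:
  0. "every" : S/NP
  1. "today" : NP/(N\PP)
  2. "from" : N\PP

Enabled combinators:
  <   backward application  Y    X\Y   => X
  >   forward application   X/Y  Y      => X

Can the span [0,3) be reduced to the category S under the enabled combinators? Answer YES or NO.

YES

[0,3] S   >
  [0,1] "every" : S/NP
  [1,3] NP   >
    [1,2] "today" : NP/(N\PP)
    [2,3] "from" : N\PP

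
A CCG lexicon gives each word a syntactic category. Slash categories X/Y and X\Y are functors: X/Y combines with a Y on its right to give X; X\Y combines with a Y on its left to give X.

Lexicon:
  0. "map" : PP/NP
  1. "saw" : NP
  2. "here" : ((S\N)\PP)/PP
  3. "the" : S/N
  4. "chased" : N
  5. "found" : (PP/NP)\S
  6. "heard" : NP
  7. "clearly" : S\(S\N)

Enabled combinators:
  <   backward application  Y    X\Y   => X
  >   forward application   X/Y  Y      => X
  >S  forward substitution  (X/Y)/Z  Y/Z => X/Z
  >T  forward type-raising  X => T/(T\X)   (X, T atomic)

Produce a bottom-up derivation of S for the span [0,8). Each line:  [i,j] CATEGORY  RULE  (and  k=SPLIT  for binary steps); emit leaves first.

[0,1] PP/NP  lex  "map"
[1,2] NP  lex  "saw"
[0,2] PP  >  k=1
[2,3] ((S\N)\PP)/PP  lex  "here"
[3,4] S/N  lex  "the"
[4,5] N  lex  "chased"
[3,5] S  >  k=4
[5,6] (PP/NP)\S  lex  "found"
[3,6] PP/NP  <  k=5
[6,7] NP  lex  "heard"
[3,7] PP  >  k=6
[2,7] (S\N)\PP  >  k=3
[0,7] S\N  <  k=2
[7,8] S\(S\N)  lex  "clearly"
[0,8] S  <  k=7

[0,8] S   <
  [0,7] S\N   <
    [0,2] PP   >
      [0,1] "map" : PP/NP
      [1,2] "saw" : NP
    [2,7] (S\N)\PP   >
      [2,3] "here" : ((S\N)\PP)/PP
      [3,7] PP   >
        [3,6] PP/NP   <
          [3,5] S   >
            [3,4] "the" : S/N
            [4,5] "chased" : N
          [5,6] "found" : (PP/NP)\S
        [6,7] "heard" : NP
  [7,8] "clearly" : S\(S\N)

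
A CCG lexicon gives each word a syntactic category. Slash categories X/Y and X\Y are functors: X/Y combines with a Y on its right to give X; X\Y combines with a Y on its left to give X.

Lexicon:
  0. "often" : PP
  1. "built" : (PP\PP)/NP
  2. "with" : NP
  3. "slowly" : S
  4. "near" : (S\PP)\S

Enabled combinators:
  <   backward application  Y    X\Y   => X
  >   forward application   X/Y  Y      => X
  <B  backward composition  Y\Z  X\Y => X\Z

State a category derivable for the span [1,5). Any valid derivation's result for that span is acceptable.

S\PP

[0,5] S   <
  [0,1] "often" : PP
  [1,5] S\PP   <B
    [1,3] PP\PP   >
      [1,2] "built" : (PP\PP)/NP
      [2,3] "with" : NP
    [3,5] S\PP   <
      [3,4] "slowly" : S
      [4,5] "near" : (S\PP)\S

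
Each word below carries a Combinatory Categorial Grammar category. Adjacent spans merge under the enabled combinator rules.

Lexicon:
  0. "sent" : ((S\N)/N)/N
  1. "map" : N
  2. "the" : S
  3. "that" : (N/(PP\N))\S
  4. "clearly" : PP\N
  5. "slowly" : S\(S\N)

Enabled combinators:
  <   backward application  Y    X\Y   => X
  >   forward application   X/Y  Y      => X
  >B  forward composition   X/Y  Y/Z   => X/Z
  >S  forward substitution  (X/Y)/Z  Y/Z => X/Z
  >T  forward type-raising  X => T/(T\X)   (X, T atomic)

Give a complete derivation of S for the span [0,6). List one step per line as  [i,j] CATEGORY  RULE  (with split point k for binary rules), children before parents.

[0,6] S   <
  [0,5] S\N   >
    [0,2] (S\N)/N   >
      [0,1] "sent" : ((S\N)/N)/N
      [1,2] "map" : N
    [2,5] N   >
      [2,4] N/(PP\N)   <
        [2,3] "the" : S
        [3,4] "that" : (N/(PP\N))\S
      [4,5] "clearly" : PP\N
  [5,6] "slowly" : S\(S\N)

[0,1] ((S\N)/N)/N  lex  "sent"
[1,2] N  lex  "map"
[0,2] (S\N)/N  >  k=1
[2,3] S  lex  "the"
[3,4] (N/(PP\N))\S  lex  "that"
[2,4] N/(PP\N)  <  k=3
[4,5] PP\N  lex  "clearly"
[2,5] N  >  k=4
[0,5] S\N  >  k=2
[5,6] S\(S\N)  lex  "slowly"
[0,6] S  <  k=5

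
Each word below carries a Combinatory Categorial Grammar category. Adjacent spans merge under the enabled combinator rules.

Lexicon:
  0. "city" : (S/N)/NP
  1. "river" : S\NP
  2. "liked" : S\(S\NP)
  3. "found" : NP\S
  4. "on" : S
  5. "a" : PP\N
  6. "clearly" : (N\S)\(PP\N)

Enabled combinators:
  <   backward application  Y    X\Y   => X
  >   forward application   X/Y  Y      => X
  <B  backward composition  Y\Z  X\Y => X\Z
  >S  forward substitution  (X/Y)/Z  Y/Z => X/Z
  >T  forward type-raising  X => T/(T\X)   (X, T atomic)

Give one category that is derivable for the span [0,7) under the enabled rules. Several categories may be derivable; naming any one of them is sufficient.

[0,7] S   >
  [0,4] S/N   >
    [0,1] "city" : (S/N)/NP
    [1,4] NP   <
      [1,3] S   <
        [1,2] "river" : S\NP
        [2,3] "liked" : S\(S\NP)
      [3,4] "found" : NP\S
  [4,7] N   >
    [4,5] N/(N\S)   >T
      [4,5] "on" : S
    [5,7] N\S   <
      [5,6] "a" : PP\N
      [6,7] "clearly" : (N\S)\(PP\N)

S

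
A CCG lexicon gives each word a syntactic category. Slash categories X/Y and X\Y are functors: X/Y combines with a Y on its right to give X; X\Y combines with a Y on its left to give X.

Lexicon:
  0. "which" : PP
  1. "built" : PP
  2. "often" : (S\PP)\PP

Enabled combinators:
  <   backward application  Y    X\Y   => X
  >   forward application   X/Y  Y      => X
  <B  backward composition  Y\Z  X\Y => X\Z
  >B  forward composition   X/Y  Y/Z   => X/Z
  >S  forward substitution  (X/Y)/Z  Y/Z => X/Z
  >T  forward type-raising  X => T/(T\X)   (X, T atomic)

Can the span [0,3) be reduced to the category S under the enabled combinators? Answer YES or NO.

YES

[0,3] S   >
  [0,1] S/(S\PP)   >T
    [0,1] "which" : PP
  [1,3] S\PP   <
    [1,2] "built" : PP
    [2,3] "often" : (S\PP)\PP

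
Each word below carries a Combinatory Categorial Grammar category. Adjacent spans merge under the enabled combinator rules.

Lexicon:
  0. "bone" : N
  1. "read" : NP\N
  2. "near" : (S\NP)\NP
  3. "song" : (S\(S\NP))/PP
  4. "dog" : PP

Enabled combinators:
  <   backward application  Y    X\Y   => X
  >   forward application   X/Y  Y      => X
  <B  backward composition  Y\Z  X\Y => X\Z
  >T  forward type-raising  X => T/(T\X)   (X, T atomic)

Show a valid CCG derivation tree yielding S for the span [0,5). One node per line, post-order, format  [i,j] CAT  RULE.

[0,1] N  lex  "bone"
[1,2] NP\N  lex  "read"
[0,2] NP  <  k=1
[2,3] (S\NP)\NP  lex  "near"
[0,3] S\NP  <  k=2
[3,4] (S\(S\NP))/PP  lex  "song"
[4,5] PP  lex  "dog"
[3,5] S\(S\NP)  >  k=4
[0,5] S  <  k=3

[0,5] S   <
  [0,3] S\NP   <
    [0,2] NP   <
      [0,1] "bone" : N
      [1,2] "read" : NP\N
    [2,3] "near" : (S\NP)\NP
  [3,5] S\(S\NP)   >
    [3,4] "song" : (S\(S\NP))/PP
    [4,5] "dog" : PP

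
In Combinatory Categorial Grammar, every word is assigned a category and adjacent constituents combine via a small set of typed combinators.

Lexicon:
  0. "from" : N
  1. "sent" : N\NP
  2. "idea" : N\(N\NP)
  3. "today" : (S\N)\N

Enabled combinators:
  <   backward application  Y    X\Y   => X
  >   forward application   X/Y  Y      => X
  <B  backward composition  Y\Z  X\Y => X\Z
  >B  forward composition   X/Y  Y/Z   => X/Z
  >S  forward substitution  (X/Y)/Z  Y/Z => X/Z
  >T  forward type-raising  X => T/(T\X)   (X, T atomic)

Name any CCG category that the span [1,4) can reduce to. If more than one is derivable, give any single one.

S\N

[0,4] S   >
  [0,1] S/(S\N)   >T
    [0,1] "from" : N
  [1,4] S\N   <
    [1,3] N   <
      [1,2] "sent" : N\NP
      [2,3] "idea" : N\(N\NP)
    [3,4] "today" : (S\N)\N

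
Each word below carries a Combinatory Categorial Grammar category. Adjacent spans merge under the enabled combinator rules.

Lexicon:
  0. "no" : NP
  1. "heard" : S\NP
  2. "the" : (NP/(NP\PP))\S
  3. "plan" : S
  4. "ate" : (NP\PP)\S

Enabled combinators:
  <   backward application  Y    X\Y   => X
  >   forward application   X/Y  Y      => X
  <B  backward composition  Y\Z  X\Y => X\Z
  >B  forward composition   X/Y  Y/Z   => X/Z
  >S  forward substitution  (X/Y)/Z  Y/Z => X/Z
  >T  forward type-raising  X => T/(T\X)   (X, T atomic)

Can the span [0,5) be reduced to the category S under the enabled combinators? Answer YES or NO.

NO

NP S\NP (NP/(NP\PP))\S S (NP\PP)\S
CKY chart[0,5] = {N/(N\NP), NP, NP/(NP\NP), PP/(PP\NP), S/(S\NP)}; S ∉ chart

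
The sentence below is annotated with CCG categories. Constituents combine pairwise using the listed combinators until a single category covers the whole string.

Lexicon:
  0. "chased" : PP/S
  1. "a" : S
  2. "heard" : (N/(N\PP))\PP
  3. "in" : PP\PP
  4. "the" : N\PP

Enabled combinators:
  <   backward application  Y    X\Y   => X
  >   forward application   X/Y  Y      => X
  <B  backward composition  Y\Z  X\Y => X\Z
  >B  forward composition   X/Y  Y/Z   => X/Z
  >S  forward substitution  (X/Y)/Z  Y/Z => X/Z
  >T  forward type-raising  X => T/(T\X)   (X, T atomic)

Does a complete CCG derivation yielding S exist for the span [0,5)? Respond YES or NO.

PP/S S (N/(N\PP))\PP PP\PP N\PP
CKY chart[0,5] = {N, N/(N\N), NP/(NP\N), PP/(PP\N), S/(S\N)}; S ∉ chart

NO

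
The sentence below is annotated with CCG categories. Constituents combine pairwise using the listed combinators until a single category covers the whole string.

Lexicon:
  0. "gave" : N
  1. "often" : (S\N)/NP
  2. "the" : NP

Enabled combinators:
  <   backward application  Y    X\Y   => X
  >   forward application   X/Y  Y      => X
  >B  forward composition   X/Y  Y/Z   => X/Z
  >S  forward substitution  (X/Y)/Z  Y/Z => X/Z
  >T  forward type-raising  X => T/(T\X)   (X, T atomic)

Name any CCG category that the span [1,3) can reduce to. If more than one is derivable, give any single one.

S\N

[0,3] S   >
  [0,1] S/(S\N)   >T
    [0,1] "gave" : N
  [1,3] S\N   >
    [1,2] "often" : (S\N)/NP
    [2,3] "the" : NP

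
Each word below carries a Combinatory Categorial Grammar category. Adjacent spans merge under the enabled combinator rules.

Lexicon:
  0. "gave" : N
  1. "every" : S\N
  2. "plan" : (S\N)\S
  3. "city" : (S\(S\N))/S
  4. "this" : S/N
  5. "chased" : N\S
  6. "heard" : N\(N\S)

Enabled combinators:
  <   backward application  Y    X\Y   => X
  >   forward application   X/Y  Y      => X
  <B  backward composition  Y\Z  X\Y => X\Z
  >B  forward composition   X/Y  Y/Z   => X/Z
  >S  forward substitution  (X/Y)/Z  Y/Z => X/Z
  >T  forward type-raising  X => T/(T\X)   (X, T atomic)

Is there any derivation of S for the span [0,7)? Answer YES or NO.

YES

[0,7] S   <
  [0,3] S\N   <
    [0,2] S   >
      [0,1] S/(S\N)   >T
        [0,1] "gave" : N
      [1,2] "every" : S\N
    [2,3] "plan" : (S\N)\S
  [3,7] S\(S\N)   >
    [3,4] "city" : (S\(S\N))/S
    [4,7] S   >
      [4,5] "this" : S/N
      [5,7] N   <
        [5,6] "chased" : N\S
        [6,7] "heard" : N\(N\S)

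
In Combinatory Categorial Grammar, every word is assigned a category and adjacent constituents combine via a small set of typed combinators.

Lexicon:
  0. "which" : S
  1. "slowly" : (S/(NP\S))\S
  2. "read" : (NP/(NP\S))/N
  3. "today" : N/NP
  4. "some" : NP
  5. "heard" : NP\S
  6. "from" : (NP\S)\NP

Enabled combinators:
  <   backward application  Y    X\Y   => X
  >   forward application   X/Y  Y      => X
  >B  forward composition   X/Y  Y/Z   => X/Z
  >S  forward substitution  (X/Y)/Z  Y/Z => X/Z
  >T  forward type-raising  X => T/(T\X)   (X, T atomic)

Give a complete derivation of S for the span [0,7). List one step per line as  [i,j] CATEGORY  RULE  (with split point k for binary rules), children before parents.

[0,1] S  lex  "which"
[1,2] (S/(NP\S))\S  lex  "slowly"
[0,2] S/(NP\S)  <  k=1
[2,3] (NP/(NP\S))/N  lex  "read"
[3,4] N/NP  lex  "today"
[4,5] NP  lex  "some"
[3,5] N  >  k=4
[2,5] NP/(NP\S)  >  k=3
[5,6] NP\S  lex  "heard"
[2,6] NP  >  k=5
[6,7] (NP\S)\NP  lex  "from"
[2,7] NP\S  <  k=6
[0,7] S  >  k=2

[0,7] S   >
  [0,2] S/(NP\S)   <
    [0,1] "which" : S
    [1,2] "slowly" : (S/(NP\S))\S
  [2,7] NP\S   <
    [2,6] NP   >
      [2,5] NP/(NP\S)   >
        [2,3] "read" : (NP/(NP\S))/N
        [3,5] N   >
          [3,4] "today" : N/NP
          [4,5] "some" : NP
      [5,6] "heard" : NP\S
    [6,7] "from" : (NP\S)\NP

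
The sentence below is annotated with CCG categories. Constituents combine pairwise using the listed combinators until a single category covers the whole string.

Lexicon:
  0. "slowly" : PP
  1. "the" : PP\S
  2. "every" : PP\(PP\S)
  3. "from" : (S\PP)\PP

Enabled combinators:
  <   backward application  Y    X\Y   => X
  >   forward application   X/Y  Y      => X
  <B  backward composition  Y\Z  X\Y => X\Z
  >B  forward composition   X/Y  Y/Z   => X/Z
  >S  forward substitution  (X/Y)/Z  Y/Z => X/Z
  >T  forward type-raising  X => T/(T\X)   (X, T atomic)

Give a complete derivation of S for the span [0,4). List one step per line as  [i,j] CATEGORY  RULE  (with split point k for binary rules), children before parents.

[0,1] PP  lex  "slowly"
[1,2] PP\S  lex  "the"
[2,3] PP\(PP\S)  lex  "every"
[1,3] PP  <  k=2
[3,4] (S\PP)\PP  lex  "from"
[1,4] S\PP  <  k=3
[0,4] S  <  k=1

[0,4] S   <
  [0,1] "slowly" : PP
  [1,4] S\PP   <
    [1,3] PP   <
      [1,2] "the" : PP\S
      [2,3] "every" : PP\(PP\S)
    [3,4] "from" : (S\PP)\PP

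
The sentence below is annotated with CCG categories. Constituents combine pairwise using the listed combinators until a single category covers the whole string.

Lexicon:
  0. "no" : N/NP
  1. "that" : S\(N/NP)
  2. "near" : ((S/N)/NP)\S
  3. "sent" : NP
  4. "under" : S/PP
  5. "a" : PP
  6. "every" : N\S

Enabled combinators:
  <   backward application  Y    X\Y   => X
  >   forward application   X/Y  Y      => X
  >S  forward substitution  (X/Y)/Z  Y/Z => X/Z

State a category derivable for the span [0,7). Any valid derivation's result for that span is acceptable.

[0,7] S   >
  [0,4] S/N   >
    [0,3] (S/N)/NP   <
      [0,2] S   <
        [0,1] "no" : N/NP
        [1,2] "that" : S\(N/NP)
      [2,3] "near" : ((S/N)/NP)\S
    [3,4] "sent" : NP
  [4,7] N   <
    [4,6] S   >
      [4,5] "under" : S/PP
      [5,6] "a" : PP
    [6,7] "every" : N\S

S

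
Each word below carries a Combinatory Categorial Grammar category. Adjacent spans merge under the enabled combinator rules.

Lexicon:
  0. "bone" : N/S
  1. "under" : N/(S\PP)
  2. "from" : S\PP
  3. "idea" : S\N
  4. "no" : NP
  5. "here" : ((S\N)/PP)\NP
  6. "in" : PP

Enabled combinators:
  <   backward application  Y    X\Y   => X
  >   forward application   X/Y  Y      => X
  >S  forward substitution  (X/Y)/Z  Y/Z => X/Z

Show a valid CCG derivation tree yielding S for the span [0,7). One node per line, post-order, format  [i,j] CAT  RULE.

[0,7] S   <
  [0,4] N   >
    [0,1] "bone" : N/S
    [1,4] S   <
      [1,3] N   >
        [1,2] "under" : N/(S\PP)
        [2,3] "from" : S\PP
      [3,4] "idea" : S\N
  [4,7] S\N   >
    [4,6] (S\N)/PP   <
      [4,5] "no" : NP
      [5,6] "here" : ((S\N)/PP)\NP
    [6,7] "in" : PP

[0,1] N/S  lex  "bone"
[1,2] N/(S\PP)  lex  "under"
[2,3] S\PP  lex  "from"
[1,3] N  >  k=2
[3,4] S\N  lex  "idea"
[1,4] S  <  k=3
[0,4] N  >  k=1
[4,5] NP  lex  "no"
[5,6] ((S\N)/PP)\NP  lex  "here"
[4,6] (S\N)/PP  <  k=5
[6,7] PP  lex  "in"
[4,7] S\N  >  k=6
[0,7] S  <  k=4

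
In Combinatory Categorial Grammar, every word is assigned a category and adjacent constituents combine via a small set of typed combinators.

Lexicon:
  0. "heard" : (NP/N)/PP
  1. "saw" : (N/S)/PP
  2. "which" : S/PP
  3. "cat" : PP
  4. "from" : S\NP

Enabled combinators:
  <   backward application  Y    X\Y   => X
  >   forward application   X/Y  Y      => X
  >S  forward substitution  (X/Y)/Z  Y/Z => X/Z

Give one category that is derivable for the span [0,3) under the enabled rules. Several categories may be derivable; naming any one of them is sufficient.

[0,5] S   <
  [0,4] NP   >
    [0,3] NP/PP   >S
      [0,1] "heard" : (NP/N)/PP
      [1,3] N/PP   >S
        [1,2] "saw" : (N/S)/PP
        [2,3] "which" : S/PP
    [3,4] "cat" : PP
  [4,5] "from" : S\NP

NP/PP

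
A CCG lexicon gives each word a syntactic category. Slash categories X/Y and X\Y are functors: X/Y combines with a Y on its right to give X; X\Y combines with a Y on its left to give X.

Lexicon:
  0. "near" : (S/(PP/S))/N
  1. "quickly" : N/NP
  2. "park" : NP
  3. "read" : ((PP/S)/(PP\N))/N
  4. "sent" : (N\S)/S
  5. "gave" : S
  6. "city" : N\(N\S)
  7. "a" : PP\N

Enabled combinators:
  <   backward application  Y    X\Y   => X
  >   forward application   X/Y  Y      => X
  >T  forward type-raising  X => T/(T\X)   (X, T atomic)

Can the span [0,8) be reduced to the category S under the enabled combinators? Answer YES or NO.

YES

[0,8] S   >
  [0,3] S/(PP/S)   >
    [0,1] "near" : (S/(PP/S))/N
    [1,3] N   >
      [1,2] "quickly" : N/NP
      [2,3] "park" : NP
  [3,8] PP/S   >
    [3,7] (PP/S)/(PP\N)   >
      [3,4] "read" : ((PP/S)/(PP\N))/N
      [4,7] N   <
        [4,6] N\S   >
          [4,5] "sent" : (N\S)/S
          [5,6] "gave" : S
        [6,7] "city" : N\(N\S)
    [7,8] "a" : PP\N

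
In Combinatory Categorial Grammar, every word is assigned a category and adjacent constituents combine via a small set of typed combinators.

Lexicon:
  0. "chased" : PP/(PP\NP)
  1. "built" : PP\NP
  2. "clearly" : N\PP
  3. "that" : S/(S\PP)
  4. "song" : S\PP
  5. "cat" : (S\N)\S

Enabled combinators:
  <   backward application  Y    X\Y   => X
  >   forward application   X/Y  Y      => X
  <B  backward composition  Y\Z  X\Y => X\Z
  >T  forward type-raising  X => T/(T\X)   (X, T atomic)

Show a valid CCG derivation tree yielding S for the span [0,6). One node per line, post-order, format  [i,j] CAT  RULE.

[0,6] S   <
  [0,3] N   <
    [0,2] PP   >
      [0,1] "chased" : PP/(PP\NP)
      [1,2] "built" : PP\NP
    [2,3] "clearly" : N\PP
  [3,6] S\N   <
    [3,5] S   >
      [3,4] "that" : S/(S\PP)
      [4,5] "song" : S\PP
    [5,6] "cat" : (S\N)\S

[0,1] PP/(PP\NP)  lex  "chased"
[1,2] PP\NP  lex  "built"
[0,2] PP  >  k=1
[2,3] N\PP  lex  "clearly"
[0,3] N  <  k=2
[3,4] S/(S\PP)  lex  "that"
[4,5] S\PP  lex  "song"
[3,5] S  >  k=4
[5,6] (S\N)\S  lex  "cat"
[3,6] S\N  <  k=5
[0,6] S  <  k=3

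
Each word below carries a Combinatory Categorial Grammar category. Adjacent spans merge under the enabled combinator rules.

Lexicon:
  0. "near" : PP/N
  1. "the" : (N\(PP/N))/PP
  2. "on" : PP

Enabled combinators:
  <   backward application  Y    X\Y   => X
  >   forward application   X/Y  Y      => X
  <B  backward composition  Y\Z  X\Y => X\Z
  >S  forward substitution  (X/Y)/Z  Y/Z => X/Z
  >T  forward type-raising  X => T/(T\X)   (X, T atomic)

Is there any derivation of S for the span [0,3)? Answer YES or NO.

NO

PP/N (N\(PP/N))/PP PP
CKY chart[0,3] = {N, N/(N\N), NP/(NP\N), PP/(PP\N), S/(S\N)}; S ∉ chart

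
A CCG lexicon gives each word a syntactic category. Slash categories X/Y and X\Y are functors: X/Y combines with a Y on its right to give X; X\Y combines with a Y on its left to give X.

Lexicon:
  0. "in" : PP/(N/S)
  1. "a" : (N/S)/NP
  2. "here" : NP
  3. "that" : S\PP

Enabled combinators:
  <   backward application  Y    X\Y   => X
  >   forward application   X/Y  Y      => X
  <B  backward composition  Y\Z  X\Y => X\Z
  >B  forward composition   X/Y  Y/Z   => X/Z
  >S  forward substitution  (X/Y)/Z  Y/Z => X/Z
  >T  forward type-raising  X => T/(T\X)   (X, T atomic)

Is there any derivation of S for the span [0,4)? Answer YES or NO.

[0,4] S   <
  [0,3] PP   >
    [0,1] "in" : PP/(N/S)
    [1,3] N/S   >
      [1,2] "a" : (N/S)/NP
      [2,3] "here" : NP
  [3,4] "that" : S\PP

YES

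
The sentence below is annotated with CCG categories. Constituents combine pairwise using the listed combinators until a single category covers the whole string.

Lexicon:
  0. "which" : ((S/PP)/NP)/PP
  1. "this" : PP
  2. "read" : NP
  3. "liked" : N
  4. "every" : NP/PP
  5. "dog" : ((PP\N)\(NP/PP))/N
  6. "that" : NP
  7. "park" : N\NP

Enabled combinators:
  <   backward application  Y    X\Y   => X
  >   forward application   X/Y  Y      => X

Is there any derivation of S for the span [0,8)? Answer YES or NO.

[0,8] S   >
  [0,3] S/PP   >
    [0,2] (S/PP)/NP   >
      [0,1] "which" : ((S/PP)/NP)/PP
      [1,2] "this" : PP
    [2,3] "read" : NP
  [3,8] PP   <
    [3,4] "liked" : N
    [4,8] PP\N   <
      [4,5] "every" : NP/PP
      [5,8] (PP\N)\(NP/PP)   >
        [5,6] "dog" : ((PP\N)\(NP/PP))/N
        [6,8] N   <
          [6,7] "that" : NP
          [7,8] "park" : N\NP

YES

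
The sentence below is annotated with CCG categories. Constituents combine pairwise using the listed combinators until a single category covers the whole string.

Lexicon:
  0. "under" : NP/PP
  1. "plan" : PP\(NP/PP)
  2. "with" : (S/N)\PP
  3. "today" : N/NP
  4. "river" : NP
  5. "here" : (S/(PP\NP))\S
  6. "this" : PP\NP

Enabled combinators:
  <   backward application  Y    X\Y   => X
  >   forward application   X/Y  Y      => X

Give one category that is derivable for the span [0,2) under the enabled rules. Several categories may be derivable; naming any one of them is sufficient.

[0,7] S   >
  [0,6] S/(PP\NP)   <
    [0,5] S   >
      [0,3] S/N   <
        [0,2] PP   <
          [0,1] "under" : NP/PP
          [1,2] "plan" : PP\(NP/PP)
        [2,3] "with" : (S/N)\PP
      [3,5] N   >
        [3,4] "today" : N/NP
        [4,5] "river" : NP
    [5,6] "here" : (S/(PP\NP))\S
  [6,7] "this" : PP\NP

PP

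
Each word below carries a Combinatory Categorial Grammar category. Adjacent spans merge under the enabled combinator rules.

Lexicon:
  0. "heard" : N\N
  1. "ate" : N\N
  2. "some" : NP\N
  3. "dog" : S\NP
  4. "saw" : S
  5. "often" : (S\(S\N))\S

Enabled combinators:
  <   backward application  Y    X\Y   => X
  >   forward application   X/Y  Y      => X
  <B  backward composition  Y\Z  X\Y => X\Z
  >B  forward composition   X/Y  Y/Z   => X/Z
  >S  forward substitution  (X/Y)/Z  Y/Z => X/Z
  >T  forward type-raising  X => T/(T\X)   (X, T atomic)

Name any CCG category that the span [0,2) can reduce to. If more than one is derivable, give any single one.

[0,6] S   <
  [0,4] S\N   <B
    [0,3] NP\N   <B
      [0,2] N\N   <B
        [0,1] "heard" : N\N
        [1,2] "ate" : N\N
      [2,3] "some" : NP\N
    [3,4] "dog" : S\NP
  [4,6] S\(S\N)   <
    [4,5] "saw" : S
    [5,6] "often" : (S\(S\N))\S

N\N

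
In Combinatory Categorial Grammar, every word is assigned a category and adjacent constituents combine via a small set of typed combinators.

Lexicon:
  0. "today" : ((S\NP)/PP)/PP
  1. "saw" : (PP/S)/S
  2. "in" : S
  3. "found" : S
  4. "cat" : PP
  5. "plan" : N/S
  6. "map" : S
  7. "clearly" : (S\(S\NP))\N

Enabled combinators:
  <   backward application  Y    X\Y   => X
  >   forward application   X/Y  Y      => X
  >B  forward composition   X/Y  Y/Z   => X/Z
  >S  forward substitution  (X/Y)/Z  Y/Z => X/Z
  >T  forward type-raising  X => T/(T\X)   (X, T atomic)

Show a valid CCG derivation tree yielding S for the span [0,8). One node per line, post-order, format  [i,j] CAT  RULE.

[0,1] ((S\NP)/PP)/PP  lex  "today"
[1,2] (PP/S)/S  lex  "saw"
[2,3] S  lex  "in"
[1,3] PP/S  >  k=2
[3,4] S  lex  "found"
[1,4] PP  >  k=3
[0,4] (S\NP)/PP  >  k=1
[4,5] PP  lex  "cat"
[0,5] S\NP  >  k=4
[5,6] N/S  lex  "plan"
[6,7] S  lex  "map"
[5,7] N  >  k=6
[7,8] (S\(S\NP))\N  lex  "clearly"
[5,8] S\(S\NP)  <  k=7
[0,8] S  <  k=5

[0,8] S   <
  [0,5] S\NP   >
    [0,4] (S\NP)/PP   >
      [0,1] "today" : ((S\NP)/PP)/PP
      [1,4] PP   >
        [1,3] PP/S   >
          [1,2] "saw" : (PP/S)/S
          [2,3] "in" : S
        [3,4] "found" : S
    [4,5] "cat" : PP
  [5,8] S\(S\NP)   <
    [5,7] N   >
      [5,6] "plan" : N/S
      [6,7] "map" : S
    [7,8] "clearly" : (S\(S\NP))\N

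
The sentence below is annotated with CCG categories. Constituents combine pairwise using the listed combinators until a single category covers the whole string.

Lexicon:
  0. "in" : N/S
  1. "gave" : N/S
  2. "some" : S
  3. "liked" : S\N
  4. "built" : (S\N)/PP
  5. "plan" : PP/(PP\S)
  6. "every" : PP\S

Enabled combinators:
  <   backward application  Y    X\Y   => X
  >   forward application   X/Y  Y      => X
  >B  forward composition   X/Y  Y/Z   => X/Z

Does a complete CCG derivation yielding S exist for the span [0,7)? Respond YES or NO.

[0,7] S   <
  [0,4] N   >
    [0,1] "in" : N/S
    [1,4] S   <
      [1,3] N   >
        [1,2] "gave" : N/S
        [2,3] "some" : S
      [3,4] "liked" : S\N
  [4,7] S\N   >
    [4,5] "built" : (S\N)/PP
    [5,7] PP   >
      [5,6] "plan" : PP/(PP\S)
      [6,7] "every" : PP\S

YES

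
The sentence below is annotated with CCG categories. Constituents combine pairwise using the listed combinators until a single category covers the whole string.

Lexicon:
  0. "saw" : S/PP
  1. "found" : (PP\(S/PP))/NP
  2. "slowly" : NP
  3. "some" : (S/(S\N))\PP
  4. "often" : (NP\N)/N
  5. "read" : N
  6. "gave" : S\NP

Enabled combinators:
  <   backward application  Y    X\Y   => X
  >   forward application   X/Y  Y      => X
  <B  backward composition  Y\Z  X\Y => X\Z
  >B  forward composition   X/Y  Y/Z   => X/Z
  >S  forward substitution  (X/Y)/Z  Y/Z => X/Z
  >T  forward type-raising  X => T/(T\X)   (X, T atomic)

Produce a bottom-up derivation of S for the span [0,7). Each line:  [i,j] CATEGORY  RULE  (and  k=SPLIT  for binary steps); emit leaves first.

[0,7] S   >
  [0,4] S/(S\N)   <
    [0,3] PP   <
      [0,1] "saw" : S/PP
      [1,3] PP\(S/PP)   >
        [1,2] "found" : (PP\(S/PP))/NP
        [2,3] "slowly" : NP
    [3,4] "some" : (S/(S\N))\PP
  [4,7] S\N   <B
    [4,6] NP\N   >
      [4,5] "often" : (NP\N)/N
      [5,6] "read" : N
    [6,7] "gave" : S\NP

[0,1] S/PP  lex  "saw"
[1,2] (PP\(S/PP))/NP  lex  "found"
[2,3] NP  lex  "slowly"
[1,3] PP\(S/PP)  >  k=2
[0,3] PP  <  k=1
[3,4] (S/(S\N))\PP  lex  "some"
[0,4] S/(S\N)  <  k=3
[4,5] (NP\N)/N  lex  "often"
[5,6] N  lex  "read"
[4,6] NP\N  >  k=5
[6,7] S\NP  lex  "gave"
[4,7] S\N  <B  k=6
[0,7] S  >  k=4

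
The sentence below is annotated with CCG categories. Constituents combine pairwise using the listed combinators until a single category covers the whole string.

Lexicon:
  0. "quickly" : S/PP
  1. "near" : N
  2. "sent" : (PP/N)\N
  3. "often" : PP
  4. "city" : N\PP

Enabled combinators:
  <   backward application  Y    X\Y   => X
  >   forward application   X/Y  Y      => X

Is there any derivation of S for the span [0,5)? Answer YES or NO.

[0,5] S   >
  [0,1] "quickly" : S/PP
  [1,5] PP   >
    [1,3] PP/N   <
      [1,2] "near" : N
      [2,3] "sent" : (PP/N)\N
    [3,5] N   <
      [3,4] "often" : PP
      [4,5] "city" : N\PP

YES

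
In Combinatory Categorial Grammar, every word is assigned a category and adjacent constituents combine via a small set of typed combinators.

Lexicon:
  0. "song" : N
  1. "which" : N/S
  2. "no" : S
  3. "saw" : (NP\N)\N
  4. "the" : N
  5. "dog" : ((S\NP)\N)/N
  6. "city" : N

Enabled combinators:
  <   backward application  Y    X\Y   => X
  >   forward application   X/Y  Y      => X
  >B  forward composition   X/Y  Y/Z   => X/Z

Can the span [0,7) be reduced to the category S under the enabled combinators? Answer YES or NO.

YES

[0,7] S   <
  [0,4] NP   <
    [0,1] "song" : N
    [1,4] NP\N   <
      [1,3] N   >
        [1,2] "which" : N/S
        [2,3] "no" : S
      [3,4] "saw" : (NP\N)\N
  [4,7] S\NP   <
    [4,5] "the" : N
    [5,7] (S\NP)\N   >
      [5,6] "dog" : ((S\NP)\N)/N
      [6,7] "city" : N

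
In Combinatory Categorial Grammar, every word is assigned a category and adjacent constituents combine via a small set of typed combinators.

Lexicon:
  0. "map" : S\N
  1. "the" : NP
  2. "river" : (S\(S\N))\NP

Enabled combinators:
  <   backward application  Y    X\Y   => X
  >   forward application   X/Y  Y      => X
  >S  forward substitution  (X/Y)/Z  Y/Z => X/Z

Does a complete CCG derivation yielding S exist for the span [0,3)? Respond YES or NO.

YES

[0,3] S   <
  [0,1] "map" : S\N
  [1,3] S\(S\N)   <
    [1,2] "the" : NP
    [2,3] "river" : (S\(S\N))\NP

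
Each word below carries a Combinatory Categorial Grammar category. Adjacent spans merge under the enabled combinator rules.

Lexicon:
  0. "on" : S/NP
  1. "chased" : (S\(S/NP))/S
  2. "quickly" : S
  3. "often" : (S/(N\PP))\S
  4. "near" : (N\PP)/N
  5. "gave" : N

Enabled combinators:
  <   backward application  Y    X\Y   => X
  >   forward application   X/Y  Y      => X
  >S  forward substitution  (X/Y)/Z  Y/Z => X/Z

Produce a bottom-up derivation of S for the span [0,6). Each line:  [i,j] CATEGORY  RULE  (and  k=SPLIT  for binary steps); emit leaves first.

[0,6] S   >
  [0,4] S/(N\PP)   <
    [0,3] S   <
      [0,1] "on" : S/NP
      [1,3] S\(S/NP)   >
        [1,2] "chased" : (S\(S/NP))/S
        [2,3] "quickly" : S
    [3,4] "often" : (S/(N\PP))\S
  [4,6] N\PP   >
    [4,5] "near" : (N\PP)/N
    [5,6] "gave" : N

[0,1] S/NP  lex  "on"
[1,2] (S\(S/NP))/S  lex  "chased"
[2,3] S  lex  "quickly"
[1,3] S\(S/NP)  >  k=2
[0,3] S  <  k=1
[3,4] (S/(N\PP))\S  lex  "often"
[0,4] S/(N\PP)  <  k=3
[4,5] (N\PP)/N  lex  "near"
[5,6] N  lex  "gave"
[4,6] N\PP  >  k=5
[0,6] S  >  k=4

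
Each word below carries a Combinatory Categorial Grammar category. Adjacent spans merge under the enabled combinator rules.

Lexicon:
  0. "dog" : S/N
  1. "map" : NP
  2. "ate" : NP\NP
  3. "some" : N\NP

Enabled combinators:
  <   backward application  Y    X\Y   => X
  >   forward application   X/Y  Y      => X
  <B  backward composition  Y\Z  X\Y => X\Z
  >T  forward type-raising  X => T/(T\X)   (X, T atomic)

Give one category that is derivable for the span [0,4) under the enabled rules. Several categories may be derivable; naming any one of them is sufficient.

S

[0,4] S   >
  [0,1] "dog" : S/N
  [1,4] N   <
    [1,2] "map" : NP
    [2,4] N\NP   <B
      [2,3] "ate" : NP\NP
      [3,4] "some" : N\NP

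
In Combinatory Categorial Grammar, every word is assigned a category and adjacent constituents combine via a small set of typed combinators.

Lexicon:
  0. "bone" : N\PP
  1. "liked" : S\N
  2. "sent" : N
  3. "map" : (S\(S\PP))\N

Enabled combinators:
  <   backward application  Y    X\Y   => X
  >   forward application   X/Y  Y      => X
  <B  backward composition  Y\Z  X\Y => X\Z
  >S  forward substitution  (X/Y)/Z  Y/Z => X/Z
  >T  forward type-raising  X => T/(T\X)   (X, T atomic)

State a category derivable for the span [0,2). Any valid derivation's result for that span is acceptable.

S\PP

[0,4] S   <
  [0,2] S\PP   <B
    [0,1] "bone" : N\PP
    [1,2] "liked" : S\N
  [2,4] S\(S\PP)   <
    [2,3] "sent" : N
    [3,4] "map" : (S\(S\PP))\N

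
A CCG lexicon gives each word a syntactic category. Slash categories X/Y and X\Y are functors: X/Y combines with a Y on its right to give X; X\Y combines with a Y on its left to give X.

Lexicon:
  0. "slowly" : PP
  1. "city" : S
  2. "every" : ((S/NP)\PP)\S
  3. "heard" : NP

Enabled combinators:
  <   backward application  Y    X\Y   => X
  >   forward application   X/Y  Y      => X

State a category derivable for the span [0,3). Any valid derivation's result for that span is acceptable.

S/NP

[0,4] S   >
  [0,3] S/NP   <
    [0,1] "slowly" : PP
    [1,3] (S/NP)\PP   <
      [1,2] "city" : S
      [2,3] "every" : ((S/NP)\PP)\S
  [3,4] "heard" : NP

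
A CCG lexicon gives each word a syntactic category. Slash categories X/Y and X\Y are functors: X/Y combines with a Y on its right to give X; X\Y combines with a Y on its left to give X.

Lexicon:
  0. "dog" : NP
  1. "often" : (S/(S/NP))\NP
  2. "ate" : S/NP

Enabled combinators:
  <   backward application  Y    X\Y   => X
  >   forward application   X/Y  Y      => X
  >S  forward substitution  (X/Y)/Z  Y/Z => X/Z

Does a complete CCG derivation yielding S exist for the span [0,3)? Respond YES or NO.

YES

[0,3] S   >
  [0,2] S/(S/NP)   <
    [0,1] "dog" : NP
    [1,2] "often" : (S/(S/NP))\NP
  [2,3] "ate" : S/NP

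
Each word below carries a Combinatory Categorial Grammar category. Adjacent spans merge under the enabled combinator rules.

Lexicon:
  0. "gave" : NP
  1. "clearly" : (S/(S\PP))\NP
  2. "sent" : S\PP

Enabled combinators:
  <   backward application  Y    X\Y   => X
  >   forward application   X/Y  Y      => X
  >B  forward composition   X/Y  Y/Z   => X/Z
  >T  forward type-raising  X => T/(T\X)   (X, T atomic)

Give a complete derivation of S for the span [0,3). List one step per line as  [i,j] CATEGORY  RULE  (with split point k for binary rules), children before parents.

[0,1] NP  lex  "gave"
[1,2] (S/(S\PP))\NP  lex  "clearly"
[0,2] S/(S\PP)  <  k=1
[2,3] S\PP  lex  "sent"
[0,3] S  >  k=2

[0,3] S   >
  [0,2] S/(S\PP)   <
    [0,1] "gave" : NP
    [1,2] "clearly" : (S/(S\PP))\NP
  [2,3] "sent" : S\PP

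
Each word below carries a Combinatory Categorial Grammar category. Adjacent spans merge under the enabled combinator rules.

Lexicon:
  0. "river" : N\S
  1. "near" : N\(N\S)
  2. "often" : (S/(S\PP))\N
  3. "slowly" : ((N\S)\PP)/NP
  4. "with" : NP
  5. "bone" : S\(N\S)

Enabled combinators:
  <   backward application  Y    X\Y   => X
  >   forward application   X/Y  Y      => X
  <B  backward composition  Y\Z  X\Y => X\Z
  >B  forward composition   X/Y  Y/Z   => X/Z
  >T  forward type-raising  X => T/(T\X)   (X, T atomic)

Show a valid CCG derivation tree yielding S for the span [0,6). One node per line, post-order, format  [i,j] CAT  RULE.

[0,1] N\S  lex  "river"
[1,2] N\(N\S)  lex  "near"
[0,2] N  <  k=1
[2,3] (S/(S\PP))\N  lex  "often"
[0,3] S/(S\PP)  <  k=2
[3,4] ((N\S)\PP)/NP  lex  "slowly"
[4,5] NP  lex  "with"
[3,5] (N\S)\PP  >  k=4
[5,6] S\(N\S)  lex  "bone"
[3,6] S\PP  <B  k=5
[0,6] S  >  k=3

[0,6] S   >
  [0,3] S/(S\PP)   <
    [0,2] N   <
      [0,1] "river" : N\S
      [1,2] "near" : N\(N\S)
    [2,3] "often" : (S/(S\PP))\N
  [3,6] S\PP   <B
    [3,5] (N\S)\PP   >
      [3,4] "slowly" : ((N\S)\PP)/NP
      [4,5] "with" : NP
    [5,6] "bone" : S\(N\S)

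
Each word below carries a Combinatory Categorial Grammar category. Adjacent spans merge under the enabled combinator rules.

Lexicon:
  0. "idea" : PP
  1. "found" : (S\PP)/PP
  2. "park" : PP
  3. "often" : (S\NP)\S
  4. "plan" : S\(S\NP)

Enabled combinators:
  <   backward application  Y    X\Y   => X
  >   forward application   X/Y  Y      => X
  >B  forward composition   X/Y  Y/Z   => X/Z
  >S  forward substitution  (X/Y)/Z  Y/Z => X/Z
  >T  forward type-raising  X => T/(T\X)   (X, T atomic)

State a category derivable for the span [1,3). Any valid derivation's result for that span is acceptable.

[0,5] S   <
  [0,4] S\NP   <
    [0,3] S   <
      [0,1] "idea" : PP
      [1,3] S\PP   >
        [1,2] "found" : (S\PP)/PP
        [2,3] "park" : PP
    [3,4] "often" : (S\NP)\S
  [4,5] "plan" : S\(S\NP)

S\PP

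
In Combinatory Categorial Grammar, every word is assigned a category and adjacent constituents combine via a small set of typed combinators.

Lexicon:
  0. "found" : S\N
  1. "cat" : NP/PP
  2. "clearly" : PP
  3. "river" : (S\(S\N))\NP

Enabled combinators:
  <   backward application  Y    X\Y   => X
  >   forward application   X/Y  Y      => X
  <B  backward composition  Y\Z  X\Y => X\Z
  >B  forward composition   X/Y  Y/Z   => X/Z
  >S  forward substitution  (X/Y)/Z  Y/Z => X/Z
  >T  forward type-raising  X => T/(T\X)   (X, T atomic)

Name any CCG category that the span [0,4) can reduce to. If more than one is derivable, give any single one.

S

[0,4] S   <
  [0,1] "found" : S\N
  [1,4] S\(S\N)   <
    [1,3] NP   >
      [1,2] "cat" : NP/PP
      [2,3] "clearly" : PP
    [3,4] "river" : (S\(S\N))\NP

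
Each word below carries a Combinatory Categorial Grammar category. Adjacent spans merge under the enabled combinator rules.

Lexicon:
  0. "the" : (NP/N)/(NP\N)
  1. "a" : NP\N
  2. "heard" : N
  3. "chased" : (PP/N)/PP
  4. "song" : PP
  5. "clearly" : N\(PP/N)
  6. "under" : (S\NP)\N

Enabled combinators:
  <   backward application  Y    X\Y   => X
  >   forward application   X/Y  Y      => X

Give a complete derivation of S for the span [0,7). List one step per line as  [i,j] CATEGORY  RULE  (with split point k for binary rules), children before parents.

[0,7] S   <
  [0,3] NP   >
    [0,2] NP/N   >
      [0,1] "the" : (NP/N)/(NP\N)
      [1,2] "a" : NP\N
    [2,3] "heard" : N
  [3,7] S\NP   <
    [3,6] N   <
      [3,5] PP/N   >
        [3,4] "chased" : (PP/N)/PP
        [4,5] "song" : PP
      [5,6] "clearly" : N\(PP/N)
    [6,7] "under" : (S\NP)\N

[0,1] (NP/N)/(NP\N)  lex  "the"
[1,2] NP\N  lex  "a"
[0,2] NP/N  >  k=1
[2,3] N  lex  "heard"
[0,3] NP  >  k=2
[3,4] (PP/N)/PP  lex  "chased"
[4,5] PP  lex  "song"
[3,5] PP/N  >  k=4
[5,6] N\(PP/N)  lex  "clearly"
[3,6] N  <  k=5
[6,7] (S\NP)\N  lex  "under"
[3,7] S\NP  <  k=6
[0,7] S  <  k=3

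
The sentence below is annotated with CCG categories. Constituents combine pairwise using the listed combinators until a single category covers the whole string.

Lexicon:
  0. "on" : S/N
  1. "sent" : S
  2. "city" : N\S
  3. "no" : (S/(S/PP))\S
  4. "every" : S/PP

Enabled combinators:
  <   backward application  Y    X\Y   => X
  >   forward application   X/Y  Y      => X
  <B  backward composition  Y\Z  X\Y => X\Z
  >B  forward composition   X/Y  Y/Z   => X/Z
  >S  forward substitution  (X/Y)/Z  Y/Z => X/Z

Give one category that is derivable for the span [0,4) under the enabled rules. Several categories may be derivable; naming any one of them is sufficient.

[0,5] S   >
  [0,4] S/(S/PP)   <
    [0,3] S   >
      [0,1] "on" : S/N
      [1,3] N   <
        [1,2] "sent" : S
        [2,3] "city" : N\S
    [3,4] "no" : (S/(S/PP))\S
  [4,5] "every" : S/PP

S/(S/PP)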